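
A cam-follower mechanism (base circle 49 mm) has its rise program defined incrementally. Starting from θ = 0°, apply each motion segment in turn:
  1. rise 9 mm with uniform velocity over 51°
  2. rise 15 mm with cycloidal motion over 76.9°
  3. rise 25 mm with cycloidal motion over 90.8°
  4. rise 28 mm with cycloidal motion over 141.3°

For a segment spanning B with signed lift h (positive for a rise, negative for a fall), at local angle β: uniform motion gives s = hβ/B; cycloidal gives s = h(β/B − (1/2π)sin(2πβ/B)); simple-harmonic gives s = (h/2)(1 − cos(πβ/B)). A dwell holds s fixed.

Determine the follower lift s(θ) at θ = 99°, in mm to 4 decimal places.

seg 1 [0°–51°] uniform, h=9: full span → s += 9 → s = 9.0000
seg 2 [51°–127.9°] cycloidal, h=15: θ=99° here. β=48, B=76.9. 15·(0.6242 − sin(2π·0.6242)/(2π)) = 11.0423 → s = 20.0423

20.0423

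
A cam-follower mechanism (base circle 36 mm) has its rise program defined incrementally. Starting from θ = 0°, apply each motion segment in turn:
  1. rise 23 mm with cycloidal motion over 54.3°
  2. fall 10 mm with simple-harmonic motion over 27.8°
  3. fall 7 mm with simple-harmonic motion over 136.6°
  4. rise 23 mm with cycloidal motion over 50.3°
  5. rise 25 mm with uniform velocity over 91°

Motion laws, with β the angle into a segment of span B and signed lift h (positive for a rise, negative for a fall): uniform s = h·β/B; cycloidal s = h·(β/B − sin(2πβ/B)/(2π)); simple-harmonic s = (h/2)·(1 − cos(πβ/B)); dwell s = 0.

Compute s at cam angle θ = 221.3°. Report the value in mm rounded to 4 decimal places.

seg 1 [0°–54.3°] cycloidal, h=23: full span → s += 23 → s = 23.0000
seg 2 [54.3°–82.1°] simple-harmonic, h=-10: full span → s += -10 → s = 13.0000
seg 3 [82.1°–218.7°] simple-harmonic, h=-7: full span → s += -7 → s = 6.0000
seg 4 [218.7°–269°] cycloidal, h=23: θ=221.3° here. β=2.6, B=50.3. 23·(0.0517 − sin(2π·0.0517)/(2π)) = 0.0208 → s = 6.0208

6.0208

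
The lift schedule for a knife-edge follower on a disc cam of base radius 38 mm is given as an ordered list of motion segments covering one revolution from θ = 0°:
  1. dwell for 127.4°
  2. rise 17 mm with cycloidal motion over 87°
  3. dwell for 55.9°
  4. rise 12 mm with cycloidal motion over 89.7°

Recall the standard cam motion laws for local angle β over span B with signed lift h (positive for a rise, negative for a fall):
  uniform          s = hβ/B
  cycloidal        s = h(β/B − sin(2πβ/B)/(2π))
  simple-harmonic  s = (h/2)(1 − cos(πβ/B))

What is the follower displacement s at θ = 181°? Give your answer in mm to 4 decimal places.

seg 1 [0°–127.4°] dwell: s stays 0.0000
seg 2 [127.4°–214.4°] cycloidal, h=17: θ=181° here. β=53.6, B=87. 17·(0.6161 − sin(2π·0.6161)/(2π)) = 12.2767 → s = 12.2767

12.2767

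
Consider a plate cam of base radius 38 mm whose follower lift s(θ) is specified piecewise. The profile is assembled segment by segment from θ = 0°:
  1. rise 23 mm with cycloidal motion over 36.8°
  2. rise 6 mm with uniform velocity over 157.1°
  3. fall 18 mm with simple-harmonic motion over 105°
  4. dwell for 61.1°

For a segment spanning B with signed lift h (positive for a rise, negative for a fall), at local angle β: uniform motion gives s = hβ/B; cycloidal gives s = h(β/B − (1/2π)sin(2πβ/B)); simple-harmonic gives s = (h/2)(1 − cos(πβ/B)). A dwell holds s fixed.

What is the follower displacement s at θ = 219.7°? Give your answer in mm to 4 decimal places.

seg 1 [0°–36.8°] cycloidal, h=23: full span → s += 23 → s = 23.0000
seg 2 [36.8°–193.9°] uniform, h=6: full span → s += 6 → s = 29.0000
seg 3 [193.9°–298.9°] simple-harmonic, h=-18: θ=219.7° here. β=25.8, B=105. -18/2·(1 − cos(π·0.2457)) = -2.5509 → s = 26.4491

26.4491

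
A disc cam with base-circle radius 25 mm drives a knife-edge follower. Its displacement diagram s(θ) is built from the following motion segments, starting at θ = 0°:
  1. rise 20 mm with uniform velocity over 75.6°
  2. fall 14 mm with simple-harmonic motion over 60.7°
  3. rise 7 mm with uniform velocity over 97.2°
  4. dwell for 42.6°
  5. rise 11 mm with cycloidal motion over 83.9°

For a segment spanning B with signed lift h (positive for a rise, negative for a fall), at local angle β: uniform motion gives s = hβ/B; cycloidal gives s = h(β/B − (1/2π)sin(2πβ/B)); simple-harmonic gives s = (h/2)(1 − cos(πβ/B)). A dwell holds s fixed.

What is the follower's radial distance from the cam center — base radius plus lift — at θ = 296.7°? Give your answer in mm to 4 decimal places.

seg 1 [0°–75.6°] uniform, h=20: full span → s += 20 → s = 20.0000
seg 2 [75.6°–136.3°] simple-harmonic, h=-14: full span → s += -14 → s = 6.0000
seg 3 [136.3°–233.5°] uniform, h=7: full span → s += 7 → s = 13.0000
seg 4 [233.5°–276.1°] dwell: s stays 13.0000
seg 5 [276.1°–360°] cycloidal, h=11: θ=296.7° here. β=20.6, B=83.9. 11·(0.2455 − sin(2π·0.2455)/(2π)) = 0.9508 → s = 13.9508
radial distance = base radius + s = 25 + 13.9508 = 38.9508

38.9508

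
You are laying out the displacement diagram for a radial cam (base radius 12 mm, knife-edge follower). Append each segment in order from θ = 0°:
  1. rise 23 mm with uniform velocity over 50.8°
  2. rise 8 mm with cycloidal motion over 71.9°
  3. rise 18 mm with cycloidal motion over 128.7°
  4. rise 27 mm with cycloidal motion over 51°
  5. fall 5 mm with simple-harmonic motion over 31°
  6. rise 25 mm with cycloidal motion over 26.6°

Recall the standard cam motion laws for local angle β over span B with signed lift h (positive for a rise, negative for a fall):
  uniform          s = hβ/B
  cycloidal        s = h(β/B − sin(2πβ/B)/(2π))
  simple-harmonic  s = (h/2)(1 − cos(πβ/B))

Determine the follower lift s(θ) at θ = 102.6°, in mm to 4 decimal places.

seg 1 [0°–50.8°] uniform, h=23: full span → s += 23 → s = 23.0000
seg 2 [50.8°–122.7°] cycloidal, h=8: θ=102.6° here. β=51.8, B=71.9. 8·(0.7204 − sin(2π·0.7204)/(2π)) = 7.0149 → s = 30.0149

30.0149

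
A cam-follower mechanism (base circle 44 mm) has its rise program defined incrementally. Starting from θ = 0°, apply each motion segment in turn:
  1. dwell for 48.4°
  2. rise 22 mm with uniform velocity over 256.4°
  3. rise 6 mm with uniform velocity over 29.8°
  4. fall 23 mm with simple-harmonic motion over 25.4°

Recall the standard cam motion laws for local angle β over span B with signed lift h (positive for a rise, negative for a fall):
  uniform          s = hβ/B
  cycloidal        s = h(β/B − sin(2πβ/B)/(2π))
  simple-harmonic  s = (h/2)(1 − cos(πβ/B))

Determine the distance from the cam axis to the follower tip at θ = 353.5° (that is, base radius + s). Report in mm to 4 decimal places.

seg 1 [0°–48.4°] dwell: s stays 0.0000
seg 2 [48.4°–304.8°] uniform, h=22: full span → s += 22 → s = 22.0000
seg 3 [304.8°–334.6°] uniform, h=6: full span → s += 6 → s = 28.0000
seg 4 [334.6°–360°] simple-harmonic, h=-23: θ=353.5° here. β=18.9, B=25.4. -23/2·(1 − cos(π·0.7441)) = -19.4795 → s = 8.5205
radial distance = base radius + s = 44 + 8.5205 = 52.5205

52.5205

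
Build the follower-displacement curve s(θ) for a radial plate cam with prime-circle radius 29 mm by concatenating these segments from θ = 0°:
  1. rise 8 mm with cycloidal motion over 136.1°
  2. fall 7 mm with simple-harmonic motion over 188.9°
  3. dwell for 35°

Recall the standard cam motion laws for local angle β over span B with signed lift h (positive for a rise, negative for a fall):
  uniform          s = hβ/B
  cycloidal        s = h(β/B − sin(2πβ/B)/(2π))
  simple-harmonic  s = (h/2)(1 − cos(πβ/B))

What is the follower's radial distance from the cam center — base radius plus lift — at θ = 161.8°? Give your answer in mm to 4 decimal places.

seg 1 [0°–136.1°] cycloidal, h=8: full span → s += 8 → s = 8.0000
seg 2 [136.1°–325°] simple-harmonic, h=-7: θ=161.8° here. β=25.7, B=188.9. -7/2·(1 − cos(π·0.1361)) = -0.3149 → s = 7.6851
radial distance = base radius + s = 29 + 7.6851 = 36.6851

36.6851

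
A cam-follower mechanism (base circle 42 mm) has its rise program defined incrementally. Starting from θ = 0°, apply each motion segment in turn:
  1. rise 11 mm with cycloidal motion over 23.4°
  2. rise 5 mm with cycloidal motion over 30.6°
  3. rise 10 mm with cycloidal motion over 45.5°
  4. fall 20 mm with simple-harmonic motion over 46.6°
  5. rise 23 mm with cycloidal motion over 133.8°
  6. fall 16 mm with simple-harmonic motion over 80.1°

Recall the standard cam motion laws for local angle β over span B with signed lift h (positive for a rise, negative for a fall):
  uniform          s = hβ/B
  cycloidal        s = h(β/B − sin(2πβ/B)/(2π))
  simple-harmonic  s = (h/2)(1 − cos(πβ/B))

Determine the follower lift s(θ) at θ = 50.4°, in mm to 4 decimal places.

seg 1 [0°–23.4°] cycloidal, h=11: full span → s += 11 → s = 11.0000
seg 2 [23.4°–54°] cycloidal, h=5: θ=50.4° here. β=27, B=30.6. 5·(0.8824 − sin(2π·0.8824)/(2π)) = 4.9479 → s = 15.9479

15.9479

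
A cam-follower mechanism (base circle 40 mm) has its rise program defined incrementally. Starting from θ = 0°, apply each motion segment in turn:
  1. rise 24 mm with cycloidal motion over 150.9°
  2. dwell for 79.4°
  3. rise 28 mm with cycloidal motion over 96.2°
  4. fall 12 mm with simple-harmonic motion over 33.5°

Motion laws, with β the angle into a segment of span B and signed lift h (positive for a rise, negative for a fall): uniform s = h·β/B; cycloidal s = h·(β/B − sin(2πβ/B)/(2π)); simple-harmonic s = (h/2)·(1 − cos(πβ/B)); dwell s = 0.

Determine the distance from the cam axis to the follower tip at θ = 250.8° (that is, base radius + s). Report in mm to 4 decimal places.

seg 1 [0°–150.9°] cycloidal, h=24: full span → s += 24 → s = 24.0000
seg 2 [150.9°–230.3°] dwell: s stays 24.0000
seg 3 [230.3°–326.5°] cycloidal, h=28: θ=250.8° here. β=20.5, B=96.2. 28·(0.2131 − sin(2π·0.2131)/(2π)) = 1.6297 → s = 25.6297
radial distance = base radius + s = 40 + 25.6297 = 65.6297

65.6297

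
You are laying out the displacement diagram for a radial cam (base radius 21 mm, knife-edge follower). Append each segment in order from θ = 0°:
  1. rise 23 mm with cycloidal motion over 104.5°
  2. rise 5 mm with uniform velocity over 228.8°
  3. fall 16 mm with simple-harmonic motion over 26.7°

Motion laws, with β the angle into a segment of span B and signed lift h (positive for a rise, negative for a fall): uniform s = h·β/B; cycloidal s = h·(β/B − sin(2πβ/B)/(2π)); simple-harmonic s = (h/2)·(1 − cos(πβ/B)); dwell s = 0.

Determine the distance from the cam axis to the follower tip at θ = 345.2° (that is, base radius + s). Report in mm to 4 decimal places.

seg 1 [0°–104.5°] cycloidal, h=23: full span → s += 23 → s = 23.0000
seg 2 [104.5°–333.3°] uniform, h=5: full span → s += 5 → s = 28.0000
seg 3 [333.3°–360°] simple-harmonic, h=-16: θ=345.2° here. β=11.9, B=26.7. -16/2·(1 − cos(π·0.4457)) = -6.6417 → s = 21.3583
radial distance = base radius + s = 21 + 21.3583 = 42.3583

42.3583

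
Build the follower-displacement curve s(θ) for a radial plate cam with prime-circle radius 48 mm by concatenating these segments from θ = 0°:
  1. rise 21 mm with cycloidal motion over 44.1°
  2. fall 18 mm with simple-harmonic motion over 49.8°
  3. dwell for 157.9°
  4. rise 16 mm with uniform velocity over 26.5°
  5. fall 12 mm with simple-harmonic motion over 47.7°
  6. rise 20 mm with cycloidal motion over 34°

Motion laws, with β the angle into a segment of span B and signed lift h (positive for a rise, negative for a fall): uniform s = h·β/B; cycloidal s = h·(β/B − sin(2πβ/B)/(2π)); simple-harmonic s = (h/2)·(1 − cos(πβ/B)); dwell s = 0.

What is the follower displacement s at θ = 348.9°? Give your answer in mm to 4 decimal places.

seg 1 [0°–44.1°] cycloidal, h=21: full span → s += 21 → s = 21.0000
seg 2 [44.1°–93.9°] simple-harmonic, h=-18: full span → s += -18 → s = 3.0000
seg 3 [93.9°–251.8°] dwell: s stays 3.0000
seg 4 [251.8°–278.3°] uniform, h=16: full span → s += 16 → s = 19.0000
seg 5 [278.3°–326°] simple-harmonic, h=-12: full span → s += -12 → s = 7.0000
seg 6 [326°–360°] cycloidal, h=20: θ=348.9° here. β=22.9, B=34. 20·(0.6735 − sin(2π·0.6735)/(2π)) = 16.2933 → s = 23.2933

23.2933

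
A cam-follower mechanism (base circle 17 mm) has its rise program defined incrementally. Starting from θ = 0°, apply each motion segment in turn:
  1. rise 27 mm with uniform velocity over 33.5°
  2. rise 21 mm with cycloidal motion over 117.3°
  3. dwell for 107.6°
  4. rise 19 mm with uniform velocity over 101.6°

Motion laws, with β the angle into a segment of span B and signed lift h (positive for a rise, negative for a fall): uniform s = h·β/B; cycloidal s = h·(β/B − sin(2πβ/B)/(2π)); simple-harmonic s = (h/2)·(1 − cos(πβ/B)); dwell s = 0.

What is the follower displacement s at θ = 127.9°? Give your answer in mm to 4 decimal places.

seg 1 [0°–33.5°] uniform, h=27: full span → s += 27 → s = 27.0000
seg 2 [33.5°–150.8°] cycloidal, h=21: θ=127.9° here. β=94.4, B=117.3. 21·(0.8048 − sin(2π·0.8048)/(2π)) = 20.0465 → s = 47.0465

47.0465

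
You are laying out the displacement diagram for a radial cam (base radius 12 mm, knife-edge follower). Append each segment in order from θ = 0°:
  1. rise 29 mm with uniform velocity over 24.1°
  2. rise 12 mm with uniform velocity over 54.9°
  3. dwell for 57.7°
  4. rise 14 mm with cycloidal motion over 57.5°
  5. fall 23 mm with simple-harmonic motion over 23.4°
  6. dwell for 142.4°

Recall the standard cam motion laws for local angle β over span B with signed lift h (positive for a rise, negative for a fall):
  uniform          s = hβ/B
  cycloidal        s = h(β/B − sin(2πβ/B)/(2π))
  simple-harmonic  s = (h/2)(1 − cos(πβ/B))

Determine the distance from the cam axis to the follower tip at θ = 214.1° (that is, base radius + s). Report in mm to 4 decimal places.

seg 1 [0°–24.1°] uniform, h=29: full span → s += 29 → s = 29.0000
seg 2 [24.1°–79°] uniform, h=12: full span → s += 12 → s = 41.0000
seg 3 [79°–136.7°] dwell: s stays 41.0000
seg 4 [136.7°–194.2°] cycloidal, h=14: full span → s += 14 → s = 55.0000
seg 5 [194.2°–217.6°] simple-harmonic, h=-23: θ=214.1° here. β=19.9, B=23.4. -23/2·(1 − cos(π·0.8504)) = -21.7536 → s = 33.2464
radial distance = base radius + s = 12 + 33.2464 = 45.2464

45.2464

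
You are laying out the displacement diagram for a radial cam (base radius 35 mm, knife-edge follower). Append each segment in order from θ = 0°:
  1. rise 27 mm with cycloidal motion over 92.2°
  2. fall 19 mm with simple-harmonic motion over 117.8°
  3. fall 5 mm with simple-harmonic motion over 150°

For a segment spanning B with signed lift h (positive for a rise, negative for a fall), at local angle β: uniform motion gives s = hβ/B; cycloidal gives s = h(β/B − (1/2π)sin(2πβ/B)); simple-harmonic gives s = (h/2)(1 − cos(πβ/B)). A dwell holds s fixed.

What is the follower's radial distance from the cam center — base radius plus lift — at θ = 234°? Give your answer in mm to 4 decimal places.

seg 1 [0°–92.2°] cycloidal, h=27: full span → s += 27 → s = 27.0000
seg 2 [92.2°–210°] simple-harmonic, h=-19: full span → s += -19 → s = 8.0000
seg 3 [210°–360°] simple-harmonic, h=-5: θ=234° here. β=24, B=150. -5/2·(1 − cos(π·0.1600)) = -0.3092 → s = 7.6908
radial distance = base radius + s = 35 + 7.6908 = 42.6908

42.6908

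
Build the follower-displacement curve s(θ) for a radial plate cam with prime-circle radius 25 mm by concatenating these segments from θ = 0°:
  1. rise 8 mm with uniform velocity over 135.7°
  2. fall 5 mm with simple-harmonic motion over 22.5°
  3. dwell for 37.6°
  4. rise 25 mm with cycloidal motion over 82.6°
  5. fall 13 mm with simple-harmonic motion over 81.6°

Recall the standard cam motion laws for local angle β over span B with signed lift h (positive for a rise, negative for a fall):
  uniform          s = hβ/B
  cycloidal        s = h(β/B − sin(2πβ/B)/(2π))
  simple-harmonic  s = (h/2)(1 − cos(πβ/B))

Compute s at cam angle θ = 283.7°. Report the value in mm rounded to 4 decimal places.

seg 1 [0°–135.7°] uniform, h=8: full span → s += 8 → s = 8.0000
seg 2 [135.7°–158.2°] simple-harmonic, h=-5: full span → s += -5 → s = 3.0000
seg 3 [158.2°–195.8°] dwell: s stays 3.0000
seg 4 [195.8°–278.4°] cycloidal, h=25: full span → s += 25 → s = 28.0000
seg 5 [278.4°–360°] simple-harmonic, h=-13: θ=283.7° here. β=5.3, B=81.6. -13/2·(1 − cos(π·0.0650)) = -0.1348 → s = 27.8652

27.8652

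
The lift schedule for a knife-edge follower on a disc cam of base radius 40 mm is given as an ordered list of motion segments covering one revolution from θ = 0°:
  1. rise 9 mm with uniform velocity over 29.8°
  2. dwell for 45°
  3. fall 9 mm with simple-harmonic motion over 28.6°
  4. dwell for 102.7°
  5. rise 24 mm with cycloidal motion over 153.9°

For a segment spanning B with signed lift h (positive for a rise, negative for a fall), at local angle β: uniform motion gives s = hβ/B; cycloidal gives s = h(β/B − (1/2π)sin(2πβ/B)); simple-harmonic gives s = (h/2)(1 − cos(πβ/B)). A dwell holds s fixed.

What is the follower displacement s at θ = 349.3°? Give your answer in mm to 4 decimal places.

seg 1 [0°–29.8°] uniform, h=9: full span → s += 9 → s = 9.0000
seg 2 [29.8°–74.8°] dwell: s stays 9.0000
seg 3 [74.8°–103.4°] simple-harmonic, h=-9: full span → s += -9 → s = 0.0000
seg 4 [103.4°–206.1°] dwell: s stays 0.0000
seg 5 [206.1°–360°] cycloidal, h=24: θ=349.3° here. β=143.2, B=153.9. 24·(0.9305 − sin(2π·0.9305)/(2π)) = 23.9474 → s = 23.9474

23.9474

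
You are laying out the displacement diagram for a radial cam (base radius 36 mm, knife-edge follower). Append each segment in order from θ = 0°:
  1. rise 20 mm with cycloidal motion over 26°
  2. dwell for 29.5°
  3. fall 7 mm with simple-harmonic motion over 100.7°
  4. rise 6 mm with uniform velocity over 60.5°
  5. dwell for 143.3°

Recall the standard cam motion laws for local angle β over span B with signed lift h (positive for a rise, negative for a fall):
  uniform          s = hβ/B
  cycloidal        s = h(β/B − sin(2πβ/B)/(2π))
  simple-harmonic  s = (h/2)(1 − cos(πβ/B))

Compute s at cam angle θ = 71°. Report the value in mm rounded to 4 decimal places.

seg 1 [0°–26°] cycloidal, h=20: full span → s += 20 → s = 20.0000
seg 2 [26°–55.5°] dwell: s stays 20.0000
seg 3 [55.5°–156.2°] simple-harmonic, h=-7: θ=71° here. β=15.5, B=100.7. -7/2·(1 − cos(π·0.1539)) = -0.4013 → s = 19.5987

19.5987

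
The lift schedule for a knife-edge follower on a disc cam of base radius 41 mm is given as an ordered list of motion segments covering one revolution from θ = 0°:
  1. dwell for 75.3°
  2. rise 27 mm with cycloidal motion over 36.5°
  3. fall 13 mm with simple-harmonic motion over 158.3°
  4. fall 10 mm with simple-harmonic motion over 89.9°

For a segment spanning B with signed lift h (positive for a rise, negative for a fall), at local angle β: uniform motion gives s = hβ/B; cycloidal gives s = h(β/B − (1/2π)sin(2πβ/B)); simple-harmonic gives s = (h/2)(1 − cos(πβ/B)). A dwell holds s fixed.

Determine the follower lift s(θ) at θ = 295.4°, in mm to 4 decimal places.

seg 1 [0°–75.3°] dwell: s stays 0.0000
seg 2 [75.3°–111.8°] cycloidal, h=27: full span → s += 27 → s = 27.0000
seg 3 [111.8°–270.1°] simple-harmonic, h=-13: full span → s += -13 → s = 14.0000
seg 4 [270.1°–360°] simple-harmonic, h=-10: θ=295.4° here. β=25.3, B=89.9. -10/2·(1 − cos(π·0.2814)) = -1.8301 → s = 12.1699

12.1699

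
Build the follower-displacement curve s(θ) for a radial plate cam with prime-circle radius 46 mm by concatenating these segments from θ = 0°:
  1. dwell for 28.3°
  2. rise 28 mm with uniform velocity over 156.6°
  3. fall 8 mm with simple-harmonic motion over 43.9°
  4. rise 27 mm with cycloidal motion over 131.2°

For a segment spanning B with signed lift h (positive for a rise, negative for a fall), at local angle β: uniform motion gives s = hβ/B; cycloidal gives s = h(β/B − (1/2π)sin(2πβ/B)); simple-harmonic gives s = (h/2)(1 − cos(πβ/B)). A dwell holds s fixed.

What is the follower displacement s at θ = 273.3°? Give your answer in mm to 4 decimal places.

seg 1 [0°–28.3°] dwell: s stays 0.0000
seg 2 [28.3°–184.9°] uniform, h=28: full span → s += 28 → s = 28.0000
seg 3 [184.9°–228.8°] simple-harmonic, h=-8: full span → s += -8 → s = 20.0000
seg 4 [228.8°–360°] cycloidal, h=27: θ=273.3° here. β=44.5, B=131.2. 27·(0.3392 − sin(2π·0.3392)/(2π)) = 5.5177 → s = 25.5177

25.5177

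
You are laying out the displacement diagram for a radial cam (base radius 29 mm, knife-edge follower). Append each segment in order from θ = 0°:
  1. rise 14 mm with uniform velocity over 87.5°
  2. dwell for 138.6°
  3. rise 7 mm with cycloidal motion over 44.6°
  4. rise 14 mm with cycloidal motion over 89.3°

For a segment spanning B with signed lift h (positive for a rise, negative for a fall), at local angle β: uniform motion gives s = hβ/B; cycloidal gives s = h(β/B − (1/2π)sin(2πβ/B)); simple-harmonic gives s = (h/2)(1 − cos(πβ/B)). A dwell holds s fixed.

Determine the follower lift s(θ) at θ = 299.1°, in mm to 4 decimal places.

seg 1 [0°–87.5°] uniform, h=14: full span → s += 14 → s = 14.0000
seg 2 [87.5°–226.1°] dwell: s stays 14.0000
seg 3 [226.1°–270.7°] cycloidal, h=7: full span → s += 7 → s = 21.0000
seg 4 [270.7°–360°] cycloidal, h=14: θ=299.1° here. β=28.4, B=89.3. 14·(0.3180 − sin(2π·0.3180)/(2π)) = 2.4247 → s = 23.4247

23.4247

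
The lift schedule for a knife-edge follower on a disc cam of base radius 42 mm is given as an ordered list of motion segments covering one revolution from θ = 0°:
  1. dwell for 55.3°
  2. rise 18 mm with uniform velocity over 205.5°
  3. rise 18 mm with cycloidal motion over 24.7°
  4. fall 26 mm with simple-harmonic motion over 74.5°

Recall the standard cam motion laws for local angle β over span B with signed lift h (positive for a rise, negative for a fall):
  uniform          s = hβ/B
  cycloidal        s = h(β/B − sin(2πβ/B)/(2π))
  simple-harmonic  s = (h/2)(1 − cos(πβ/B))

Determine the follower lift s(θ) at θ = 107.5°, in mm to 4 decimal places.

seg 1 [0°–55.3°] dwell: s stays 0.0000
seg 2 [55.3°–260.8°] uniform, h=18: θ=107.5° here. β=52.2, B=205.5. 18·52.2/205.5 = 4.5723 → s = 4.5723

4.5723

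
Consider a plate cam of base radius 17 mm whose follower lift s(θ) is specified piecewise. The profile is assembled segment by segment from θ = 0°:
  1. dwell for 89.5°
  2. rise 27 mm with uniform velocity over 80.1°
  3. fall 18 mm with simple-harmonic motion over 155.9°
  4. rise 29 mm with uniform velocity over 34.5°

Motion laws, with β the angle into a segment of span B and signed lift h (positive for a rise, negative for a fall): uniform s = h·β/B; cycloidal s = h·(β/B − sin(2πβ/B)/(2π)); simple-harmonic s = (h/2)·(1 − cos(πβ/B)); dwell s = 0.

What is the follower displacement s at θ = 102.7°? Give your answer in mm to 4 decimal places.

seg 1 [0°–89.5°] dwell: s stays 0.0000
seg 2 [89.5°–169.6°] uniform, h=27: θ=102.7° here. β=13.2, B=80.1. 27·13.2/80.1 = 4.4494 → s = 4.4494

4.4494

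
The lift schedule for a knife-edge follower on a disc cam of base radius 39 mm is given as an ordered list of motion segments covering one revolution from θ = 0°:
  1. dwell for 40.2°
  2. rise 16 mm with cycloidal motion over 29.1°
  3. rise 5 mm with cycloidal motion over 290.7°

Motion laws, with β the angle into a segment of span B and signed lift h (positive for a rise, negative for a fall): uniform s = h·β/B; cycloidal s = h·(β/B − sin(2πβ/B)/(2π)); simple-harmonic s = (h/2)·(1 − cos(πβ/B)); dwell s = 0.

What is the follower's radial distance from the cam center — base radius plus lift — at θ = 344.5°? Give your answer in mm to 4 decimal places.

seg 1 [0°–40.2°] dwell: s stays 0.0000
seg 2 [40.2°–69.3°] cycloidal, h=16: full span → s += 16 → s = 16.0000
seg 3 [69.3°–360°] cycloidal, h=5: θ=344.5° here. β=275.2, B=290.7. 5·(0.9467 − sin(2π·0.9467)/(2π)) = 4.9950 → s = 20.9950
radial distance = base radius + s = 39 + 20.9950 = 59.9950

59.9950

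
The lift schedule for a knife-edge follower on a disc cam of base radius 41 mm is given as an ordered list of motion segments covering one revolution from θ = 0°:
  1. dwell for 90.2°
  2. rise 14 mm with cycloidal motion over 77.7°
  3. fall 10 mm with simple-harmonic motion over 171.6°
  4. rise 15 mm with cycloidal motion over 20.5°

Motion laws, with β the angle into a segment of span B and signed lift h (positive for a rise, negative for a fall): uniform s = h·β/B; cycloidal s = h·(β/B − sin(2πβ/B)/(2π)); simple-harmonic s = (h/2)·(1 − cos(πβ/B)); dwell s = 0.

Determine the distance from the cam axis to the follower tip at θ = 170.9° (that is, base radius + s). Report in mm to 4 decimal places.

seg 1 [0°–90.2°] dwell: s stays 0.0000
seg 2 [90.2°–167.9°] cycloidal, h=14: full span → s += 14 → s = 14.0000
seg 3 [167.9°–339.5°] simple-harmonic, h=-10: θ=170.9° here. β=3, B=171.6. -10/2·(1 − cos(π·0.0175)) = -0.0075 → s = 13.9925
radial distance = base radius + s = 41 + 13.9925 = 54.9925

54.9925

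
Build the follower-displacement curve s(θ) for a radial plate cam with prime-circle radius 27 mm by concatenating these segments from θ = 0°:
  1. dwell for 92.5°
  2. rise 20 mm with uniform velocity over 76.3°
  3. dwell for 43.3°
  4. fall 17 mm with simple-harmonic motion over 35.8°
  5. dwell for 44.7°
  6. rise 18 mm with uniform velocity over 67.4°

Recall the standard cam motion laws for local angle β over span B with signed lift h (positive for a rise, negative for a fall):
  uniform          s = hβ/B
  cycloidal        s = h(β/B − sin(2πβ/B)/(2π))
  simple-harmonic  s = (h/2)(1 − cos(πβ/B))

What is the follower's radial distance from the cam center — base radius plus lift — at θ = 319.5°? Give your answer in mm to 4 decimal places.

seg 1 [0°–92.5°] dwell: s stays 0.0000
seg 2 [92.5°–168.8°] uniform, h=20: full span → s += 20 → s = 20.0000
seg 3 [168.8°–212.1°] dwell: s stays 20.0000
seg 4 [212.1°–247.9°] simple-harmonic, h=-17: full span → s += -17 → s = 3.0000
seg 5 [247.9°–292.6°] dwell: s stays 3.0000
seg 6 [292.6°–360°] uniform, h=18: θ=319.5° here. β=26.9, B=67.4. 18·26.9/67.4 = 7.1840 → s = 10.1840
radial distance = base radius + s = 27 + 10.1840 = 37.1840

37.1840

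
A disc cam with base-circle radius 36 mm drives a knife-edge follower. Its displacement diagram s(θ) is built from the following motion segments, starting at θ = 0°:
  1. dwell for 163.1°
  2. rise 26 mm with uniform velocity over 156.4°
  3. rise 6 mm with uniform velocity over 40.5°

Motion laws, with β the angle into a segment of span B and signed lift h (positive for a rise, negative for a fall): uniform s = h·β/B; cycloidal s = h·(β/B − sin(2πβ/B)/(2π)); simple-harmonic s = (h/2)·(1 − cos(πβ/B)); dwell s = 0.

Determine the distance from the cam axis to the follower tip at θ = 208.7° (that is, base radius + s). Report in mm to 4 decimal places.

seg 1 [0°–163.1°] dwell: s stays 0.0000
seg 2 [163.1°–319.5°] uniform, h=26: θ=208.7° here. β=45.6, B=156.4. 26·45.6/156.4 = 7.5806 → s = 7.5806
radial distance = base radius + s = 36 + 7.5806 = 43.5806

43.5806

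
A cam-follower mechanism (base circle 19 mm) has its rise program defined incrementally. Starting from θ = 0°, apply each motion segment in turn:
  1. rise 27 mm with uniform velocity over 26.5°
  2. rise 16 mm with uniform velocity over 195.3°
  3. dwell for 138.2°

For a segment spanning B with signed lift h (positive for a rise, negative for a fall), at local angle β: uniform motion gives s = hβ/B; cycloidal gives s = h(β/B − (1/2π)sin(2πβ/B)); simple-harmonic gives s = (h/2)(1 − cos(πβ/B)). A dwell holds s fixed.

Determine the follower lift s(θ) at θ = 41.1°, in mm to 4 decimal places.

seg 1 [0°–26.5°] uniform, h=27: full span → s += 27 → s = 27.0000
seg 2 [26.5°–221.8°] uniform, h=16: θ=41.1° here. β=14.6, B=195.3. 16·14.6/195.3 = 1.1961 → s = 28.1961

28.1961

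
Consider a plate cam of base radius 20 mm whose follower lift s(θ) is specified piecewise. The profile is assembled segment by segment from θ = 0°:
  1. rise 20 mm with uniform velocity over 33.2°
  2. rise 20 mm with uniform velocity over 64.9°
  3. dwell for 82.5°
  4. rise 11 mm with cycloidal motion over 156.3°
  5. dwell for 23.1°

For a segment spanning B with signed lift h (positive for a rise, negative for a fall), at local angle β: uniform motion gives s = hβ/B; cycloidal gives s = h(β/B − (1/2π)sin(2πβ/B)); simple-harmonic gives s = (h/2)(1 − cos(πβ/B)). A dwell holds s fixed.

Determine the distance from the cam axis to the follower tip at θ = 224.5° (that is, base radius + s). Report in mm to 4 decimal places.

seg 1 [0°–33.2°] uniform, h=20: full span → s += 20 → s = 20.0000
seg 2 [33.2°–98.1°] uniform, h=20: full span → s += 20 → s = 40.0000
seg 3 [98.1°–180.6°] dwell: s stays 40.0000
seg 4 [180.6°–336.9°] cycloidal, h=11: θ=224.5° here. β=43.9, B=156.3. 11·(0.2809 − sin(2π·0.2809)/(2π)) = 1.3717 → s = 41.3717
radial distance = base radius + s = 20 + 41.3717 = 61.3717

61.3717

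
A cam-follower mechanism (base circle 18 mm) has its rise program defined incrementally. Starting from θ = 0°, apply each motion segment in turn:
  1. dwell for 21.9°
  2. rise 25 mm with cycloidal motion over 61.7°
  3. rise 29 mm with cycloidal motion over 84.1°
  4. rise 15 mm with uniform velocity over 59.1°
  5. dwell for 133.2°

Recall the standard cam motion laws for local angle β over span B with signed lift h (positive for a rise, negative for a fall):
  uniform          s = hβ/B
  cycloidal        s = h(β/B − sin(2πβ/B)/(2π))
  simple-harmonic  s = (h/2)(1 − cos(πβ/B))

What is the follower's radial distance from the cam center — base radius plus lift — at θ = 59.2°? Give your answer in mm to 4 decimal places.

seg 1 [0°–21.9°] dwell: s stays 0.0000
seg 2 [21.9°–83.6°] cycloidal, h=25: θ=59.2° here. β=37.3, B=61.7. 25·(0.6045 − sin(2π·0.6045)/(2π)) = 17.5430 → s = 17.5430
radial distance = base radius + s = 18 + 17.5430 = 35.5430

35.5430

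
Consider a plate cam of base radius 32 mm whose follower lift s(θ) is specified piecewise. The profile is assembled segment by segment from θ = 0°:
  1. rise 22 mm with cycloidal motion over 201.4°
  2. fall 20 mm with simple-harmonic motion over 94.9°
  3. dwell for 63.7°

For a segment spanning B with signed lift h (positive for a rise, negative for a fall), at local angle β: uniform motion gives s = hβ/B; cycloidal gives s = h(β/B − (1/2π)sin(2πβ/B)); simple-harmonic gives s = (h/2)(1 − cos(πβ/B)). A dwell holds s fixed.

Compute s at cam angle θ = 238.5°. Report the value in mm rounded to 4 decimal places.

seg 1 [0°–201.4°] cycloidal, h=22: full span → s += 22 → s = 22.0000
seg 2 [201.4°–296.3°] simple-harmonic, h=-20: θ=238.5° here. β=37.1, B=94.9. -20/2·(1 − cos(π·0.3909)) = -6.6404 → s = 15.3596

15.3596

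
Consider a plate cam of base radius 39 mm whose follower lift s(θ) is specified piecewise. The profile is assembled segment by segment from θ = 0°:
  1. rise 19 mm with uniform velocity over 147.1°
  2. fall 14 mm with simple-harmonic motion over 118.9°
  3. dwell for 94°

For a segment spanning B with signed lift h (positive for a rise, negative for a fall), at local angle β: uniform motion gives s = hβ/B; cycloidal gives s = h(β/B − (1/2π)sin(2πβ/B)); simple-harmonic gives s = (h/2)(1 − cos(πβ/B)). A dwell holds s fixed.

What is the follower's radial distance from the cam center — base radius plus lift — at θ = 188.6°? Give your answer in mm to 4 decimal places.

seg 1 [0°–147.1°] uniform, h=19: full span → s += 19 → s = 19.0000
seg 2 [147.1°–266°] simple-harmonic, h=-14: θ=188.6° here. β=41.5, B=118.9. -14/2·(1 − cos(π·0.3490)) = -3.8031 → s = 15.1969
radial distance = base radius + s = 39 + 15.1969 = 54.1969

54.1969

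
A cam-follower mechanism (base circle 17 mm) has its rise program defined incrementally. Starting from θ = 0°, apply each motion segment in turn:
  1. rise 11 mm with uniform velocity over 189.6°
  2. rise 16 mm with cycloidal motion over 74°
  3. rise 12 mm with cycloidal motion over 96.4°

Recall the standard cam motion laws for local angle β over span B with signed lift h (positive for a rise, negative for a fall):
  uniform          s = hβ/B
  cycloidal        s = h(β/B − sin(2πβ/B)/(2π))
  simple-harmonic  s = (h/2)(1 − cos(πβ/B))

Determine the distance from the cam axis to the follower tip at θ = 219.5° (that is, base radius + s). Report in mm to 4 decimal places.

seg 1 [0°–189.6°] uniform, h=11: full span → s += 11 → s = 11.0000
seg 2 [189.6°–263.6°] cycloidal, h=16: θ=219.5° here. β=29.9, B=74. 16·(0.4041 − sin(2π·0.4041)/(2π)) = 5.0210 → s = 16.0210
radial distance = base radius + s = 17 + 16.0210 = 33.0210

33.0210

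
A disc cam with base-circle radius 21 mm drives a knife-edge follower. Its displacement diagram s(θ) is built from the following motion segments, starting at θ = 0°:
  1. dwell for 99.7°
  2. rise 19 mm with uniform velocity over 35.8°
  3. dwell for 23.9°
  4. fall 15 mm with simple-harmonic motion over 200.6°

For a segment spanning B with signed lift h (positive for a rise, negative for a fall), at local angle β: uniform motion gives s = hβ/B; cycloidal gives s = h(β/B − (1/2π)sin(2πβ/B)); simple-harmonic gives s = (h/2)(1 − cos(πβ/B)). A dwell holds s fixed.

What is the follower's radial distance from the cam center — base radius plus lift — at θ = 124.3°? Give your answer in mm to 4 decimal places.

seg 1 [0°–99.7°] dwell: s stays 0.0000
seg 2 [99.7°–135.5°] uniform, h=19: θ=124.3° here. β=24.6, B=35.8. 19·24.6/35.8 = 13.0559 → s = 13.0559
radial distance = base radius + s = 21 + 13.0559 = 34.0559

34.0559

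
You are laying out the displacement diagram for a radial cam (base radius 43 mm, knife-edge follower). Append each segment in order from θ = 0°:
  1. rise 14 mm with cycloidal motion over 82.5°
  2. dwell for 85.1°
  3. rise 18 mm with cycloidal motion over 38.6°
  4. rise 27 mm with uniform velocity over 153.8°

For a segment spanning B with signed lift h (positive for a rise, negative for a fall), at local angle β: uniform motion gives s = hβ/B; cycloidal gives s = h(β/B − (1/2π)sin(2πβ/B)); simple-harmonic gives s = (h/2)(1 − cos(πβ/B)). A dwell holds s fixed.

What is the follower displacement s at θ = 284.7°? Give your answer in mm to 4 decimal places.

seg 1 [0°–82.5°] cycloidal, h=14: full span → s += 14 → s = 14.0000
seg 2 [82.5°–167.6°] dwell: s stays 14.0000
seg 3 [167.6°–206.2°] cycloidal, h=18: full span → s += 18 → s = 32.0000
seg 4 [206.2°–360°] uniform, h=27: θ=284.7° here. β=78.5, B=153.8. 27·78.5/153.8 = 13.7809 → s = 45.7809

45.7809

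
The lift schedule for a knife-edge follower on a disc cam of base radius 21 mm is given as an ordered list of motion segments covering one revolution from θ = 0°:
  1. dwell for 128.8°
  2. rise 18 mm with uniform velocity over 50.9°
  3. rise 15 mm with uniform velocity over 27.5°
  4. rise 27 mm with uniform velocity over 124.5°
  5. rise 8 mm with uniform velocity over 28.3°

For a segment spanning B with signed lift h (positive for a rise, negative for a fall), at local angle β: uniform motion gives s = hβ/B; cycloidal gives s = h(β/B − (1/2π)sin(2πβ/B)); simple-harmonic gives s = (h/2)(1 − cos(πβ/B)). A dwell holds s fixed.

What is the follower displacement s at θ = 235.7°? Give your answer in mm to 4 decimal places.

seg 1 [0°–128.8°] dwell: s stays 0.0000
seg 2 [128.8°–179.7°] uniform, h=18: full span → s += 18 → s = 18.0000
seg 3 [179.7°–207.2°] uniform, h=15: full span → s += 15 → s = 33.0000
seg 4 [207.2°–331.7°] uniform, h=27: θ=235.7° here. β=28.5, B=124.5. 27·28.5/124.5 = 6.1807 → s = 39.1807

39.1807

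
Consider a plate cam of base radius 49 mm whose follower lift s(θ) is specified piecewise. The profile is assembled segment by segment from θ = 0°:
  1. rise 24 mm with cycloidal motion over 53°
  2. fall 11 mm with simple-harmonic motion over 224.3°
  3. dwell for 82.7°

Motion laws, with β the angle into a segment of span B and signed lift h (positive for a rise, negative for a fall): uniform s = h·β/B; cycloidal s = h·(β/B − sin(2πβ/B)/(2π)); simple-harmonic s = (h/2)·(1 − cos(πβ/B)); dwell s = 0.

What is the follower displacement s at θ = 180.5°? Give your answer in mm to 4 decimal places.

seg 1 [0°–53°] cycloidal, h=24: full span → s += 24 → s = 24.0000
seg 2 [53°–277.3°] simple-harmonic, h=-11: θ=180.5° here. β=127.5, B=224.3. -11/2·(1 − cos(π·0.5684)) = -6.6734 → s = 17.3266

17.3266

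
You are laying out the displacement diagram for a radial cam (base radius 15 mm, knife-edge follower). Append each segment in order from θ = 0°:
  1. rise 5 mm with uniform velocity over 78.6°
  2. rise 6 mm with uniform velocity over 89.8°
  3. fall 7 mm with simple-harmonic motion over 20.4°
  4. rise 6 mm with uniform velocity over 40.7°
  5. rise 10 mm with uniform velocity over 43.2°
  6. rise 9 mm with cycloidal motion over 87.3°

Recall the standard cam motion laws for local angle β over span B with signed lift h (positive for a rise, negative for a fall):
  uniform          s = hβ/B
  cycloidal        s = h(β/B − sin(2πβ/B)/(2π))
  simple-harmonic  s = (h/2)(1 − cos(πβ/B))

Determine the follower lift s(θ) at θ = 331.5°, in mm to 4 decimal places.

seg 1 [0°–78.6°] uniform, h=5: full span → s += 5 → s = 5.0000
seg 2 [78.6°–168.4°] uniform, h=6: full span → s += 6 → s = 11.0000
seg 3 [168.4°–188.8°] simple-harmonic, h=-7: full span → s += -7 → s = 4.0000
seg 4 [188.8°–229.5°] uniform, h=6: full span → s += 6 → s = 10.0000
seg 5 [229.5°–272.7°] uniform, h=10: full span → s += 10 → s = 20.0000
seg 6 [272.7°–360°] cycloidal, h=9: θ=331.5° here. β=58.8, B=87.3. 9·(0.6735 − sin(2π·0.6735)/(2π)) = 7.3321 → s = 27.3321

27.3321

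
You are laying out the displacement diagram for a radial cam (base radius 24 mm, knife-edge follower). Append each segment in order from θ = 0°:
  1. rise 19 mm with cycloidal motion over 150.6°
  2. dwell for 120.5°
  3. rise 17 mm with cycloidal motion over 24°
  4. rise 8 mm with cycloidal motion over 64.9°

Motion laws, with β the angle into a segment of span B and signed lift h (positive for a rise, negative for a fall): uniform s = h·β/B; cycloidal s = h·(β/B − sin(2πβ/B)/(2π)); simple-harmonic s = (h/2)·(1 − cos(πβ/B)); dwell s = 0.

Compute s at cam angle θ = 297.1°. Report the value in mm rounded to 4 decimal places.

seg 1 [0°–150.6°] cycloidal, h=19: full span → s += 19 → s = 19.0000
seg 2 [150.6°–271.1°] dwell: s stays 19.0000
seg 3 [271.1°–295.1°] cycloidal, h=17: full span → s += 17 → s = 36.0000
seg 4 [295.1°–360°] cycloidal, h=8: θ=297.1° here. β=2, B=64.9. 8·(0.0308 − sin(2π·0.0308)/(2π)) = 0.0015 → s = 36.0015

36.0015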